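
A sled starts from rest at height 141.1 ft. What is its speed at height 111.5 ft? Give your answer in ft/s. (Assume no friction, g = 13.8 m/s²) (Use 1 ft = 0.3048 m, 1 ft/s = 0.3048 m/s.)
Convert to SI: h₁−h₂ = 9.02208 m
mgh₁ = mgh₂ + ½mv² ⇒ v = √(2g(h₁−h₂)) = √(2·13.8·9.02208) = 15.78 m/s = 51.77 ft/s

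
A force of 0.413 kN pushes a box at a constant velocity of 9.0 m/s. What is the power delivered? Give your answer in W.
Convert to SI: F = 413.0 N, v = 9.0 m/s
P = Fv = (413.0)(9.0) = 3717 W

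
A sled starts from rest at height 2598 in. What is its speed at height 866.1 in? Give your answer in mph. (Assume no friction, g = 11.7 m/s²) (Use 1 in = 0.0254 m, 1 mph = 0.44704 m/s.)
Convert to SI: h₁−h₂ = 43.9903 m
mgh₁ = mgh₂ + ½mv² ⇒ v = √(2g(h₁−h₂)) = √(2·11.7·43.9903) = 32.0838 m/s = 71.77 mph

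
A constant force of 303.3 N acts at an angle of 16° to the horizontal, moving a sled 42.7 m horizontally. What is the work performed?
W = F·d·cosθ = (303.3)(42.7)cos(16°) = 12450 J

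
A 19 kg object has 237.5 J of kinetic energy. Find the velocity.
v = √(2·KE/m) = √(2·237.5/19) = 5.0 m/s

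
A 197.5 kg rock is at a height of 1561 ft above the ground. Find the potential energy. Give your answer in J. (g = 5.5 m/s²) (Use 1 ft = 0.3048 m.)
Convert to SI: m = 197.5 kg, h = 475.793 m
PE = mgh = (197.5)(5.5)(475.793) = 516800 J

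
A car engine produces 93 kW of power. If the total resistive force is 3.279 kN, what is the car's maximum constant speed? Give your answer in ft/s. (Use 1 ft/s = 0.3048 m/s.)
Convert to SI: F = 3279.0 N
P = Fv ⇒ v = P/F = 93000 W/3279.0 N = 28.3623 m/s = 93.05 ft/s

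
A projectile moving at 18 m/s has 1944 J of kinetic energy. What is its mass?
m = 2·KE/v² = 2·1944/(18)² = 12.0 kg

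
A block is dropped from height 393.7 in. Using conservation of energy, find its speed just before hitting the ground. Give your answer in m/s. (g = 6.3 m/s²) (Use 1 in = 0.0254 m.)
Convert to SI: h = 9.99998 m
mgh = ½mv² ⇒ v = √(2gh) = √(2·6.3·9.99998) = 11.22 m/s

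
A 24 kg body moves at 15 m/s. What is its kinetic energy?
KE = ½mv² = ½(24)(15)² = 2700.0 J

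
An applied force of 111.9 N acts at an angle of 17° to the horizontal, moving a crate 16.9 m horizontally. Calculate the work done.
W = F·d·cosθ = (111.9)(16.9)cos(17°) = 1808 J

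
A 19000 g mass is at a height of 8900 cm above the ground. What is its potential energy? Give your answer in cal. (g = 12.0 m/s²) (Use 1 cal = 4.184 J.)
Convert to SI: m = 19.0 kg, h = 89.0 m
PE = mgh = (19.0)(12.0)(89.0) = 20292.0 J = 4850 cal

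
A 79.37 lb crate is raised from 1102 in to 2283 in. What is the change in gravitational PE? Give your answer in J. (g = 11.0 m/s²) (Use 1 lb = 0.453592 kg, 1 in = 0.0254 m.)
Convert to SI: m = 36.0016 kg, Δh = 29.9974 m
ΔPE = mgΔh = (36.0016)(11.0)(29.9974) = 11880 J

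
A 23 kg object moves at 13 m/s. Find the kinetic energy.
KE = ½mv² = ½(23)(13)² = 1943.5 J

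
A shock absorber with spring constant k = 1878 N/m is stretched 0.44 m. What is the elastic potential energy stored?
PE = ½kx² = ½(1878)(0.44)² = 181.8 J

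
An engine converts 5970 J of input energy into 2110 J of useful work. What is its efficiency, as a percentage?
η = W_out/W_in = 2110/5970 = 35.34%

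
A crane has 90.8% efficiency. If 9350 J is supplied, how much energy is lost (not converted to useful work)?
W_lost = W_in(1 − η) = 9350·(1 − 0.908) = 860.2 J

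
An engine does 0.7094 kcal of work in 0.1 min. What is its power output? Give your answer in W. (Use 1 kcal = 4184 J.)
Convert to SI: W = 2968.13 J, t = 6.0 s
P = W/t = 2968.13/6.0 = 494.7 W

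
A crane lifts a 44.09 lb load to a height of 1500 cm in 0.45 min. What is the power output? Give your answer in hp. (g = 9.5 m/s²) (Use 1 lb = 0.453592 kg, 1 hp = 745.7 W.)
Convert to SI: m = 19.9989 kg, h = 15.0 m, t = 27.0 s
P = mgh/t = (19.9989)(9.5)(15.0)/27.0 = 105.55 W = 0.1415 hp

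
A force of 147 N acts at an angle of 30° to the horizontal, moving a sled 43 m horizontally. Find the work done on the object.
W = F·d·cosθ = (147)(43)cos(30°) = 5474 J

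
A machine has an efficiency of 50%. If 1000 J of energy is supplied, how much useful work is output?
W_out = η·W_in = 0.5·1000 = 500.0 J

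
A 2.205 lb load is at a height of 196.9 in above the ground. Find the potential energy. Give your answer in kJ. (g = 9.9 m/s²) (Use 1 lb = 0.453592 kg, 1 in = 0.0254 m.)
Convert to SI: m = 1.00017 kg, h = 5.00126 m
PE = mgh = (1.00017)(9.9)(5.00126) = 49.5209 J = 0.04952 kJ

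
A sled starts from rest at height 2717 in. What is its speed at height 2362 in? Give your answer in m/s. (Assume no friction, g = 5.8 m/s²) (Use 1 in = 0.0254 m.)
Convert to SI: h₁−h₂ = 9.017 m
mgh₁ = mgh₂ + ½mv² ⇒ v = √(2g(h₁−h₂)) = √(2·5.8·9.017) = 10.23 m/s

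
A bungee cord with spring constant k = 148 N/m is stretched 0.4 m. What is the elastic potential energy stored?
PE = ½kx² = ½(148)(0.4)² = 11.84 J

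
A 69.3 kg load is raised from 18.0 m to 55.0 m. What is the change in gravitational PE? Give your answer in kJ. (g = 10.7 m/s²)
ΔPE = mgΔh = (69.3)(10.7)(37.0) = 27435.9 J = 27.44 kJ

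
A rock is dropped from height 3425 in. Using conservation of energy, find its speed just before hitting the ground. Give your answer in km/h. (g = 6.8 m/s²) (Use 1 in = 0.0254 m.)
Convert to SI: h = 86.995 m
mgh = ½mv² ⇒ v = √(2gh) = √(2·6.8·86.995) = 34.3967 m/s = 123.8 km/h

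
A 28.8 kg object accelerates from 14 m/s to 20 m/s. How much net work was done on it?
W = ΔKE = ½m(v₂² − v₁²) = ½(28.8)(20² − 14²) = 2937.6 J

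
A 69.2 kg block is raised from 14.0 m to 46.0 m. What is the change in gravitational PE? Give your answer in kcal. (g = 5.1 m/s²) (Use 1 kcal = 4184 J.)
ΔPE = mgΔh = (69.2)(5.1)(32.0) = 11293.4 J = 2.699 kcal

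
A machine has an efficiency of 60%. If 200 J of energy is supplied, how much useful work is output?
W_out = η·W_in = 0.6·200 = 120.0 J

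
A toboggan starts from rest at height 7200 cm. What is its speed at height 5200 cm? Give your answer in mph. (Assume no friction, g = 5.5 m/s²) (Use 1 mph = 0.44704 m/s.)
Convert to SI: h₁−h₂ = 20.0 m
mgh₁ = mgh₂ + ½mv² ⇒ v = √(2g(h₁−h₂)) = √(2·5.5·20.0) = 14.8324 m/s = 33.18 mph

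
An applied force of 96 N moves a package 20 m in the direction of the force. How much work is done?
W = F·d = (96)(20) = 1920 J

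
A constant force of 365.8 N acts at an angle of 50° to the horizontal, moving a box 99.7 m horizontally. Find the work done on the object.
W = F·d·cosθ = (365.8)(99.7)cos(50°) = 23440 J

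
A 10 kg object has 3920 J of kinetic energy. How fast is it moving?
v = √(2·KE/m) = √(2·3920/10) = 28.0 m/s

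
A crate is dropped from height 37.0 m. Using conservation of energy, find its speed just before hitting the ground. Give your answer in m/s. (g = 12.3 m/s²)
mgh = ½mv² ⇒ v = √(2gh) = √(2·12.3·37.0) = 30.17 m/s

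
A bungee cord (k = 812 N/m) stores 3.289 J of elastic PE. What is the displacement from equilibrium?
x = √(2·PE/k) = √(2·3.289/812) = 0.09001 m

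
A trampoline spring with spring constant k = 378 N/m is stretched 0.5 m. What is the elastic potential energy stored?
PE = ½kx² = ½(378)(0.5)² = 47.25 J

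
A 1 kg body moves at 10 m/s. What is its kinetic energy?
KE = ½mv² = ½(1)(10)² = 50.0 J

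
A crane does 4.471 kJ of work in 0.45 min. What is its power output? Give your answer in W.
Convert to SI: W = 4471.0 J, t = 27.0 s
P = W/t = 4471.0/27.0 = 165.6 W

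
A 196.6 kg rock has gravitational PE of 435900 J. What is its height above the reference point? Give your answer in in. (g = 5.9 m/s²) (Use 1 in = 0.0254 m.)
h = PE/(mg) = 435900/(196.6·5.9) = 375.795 m = 14800 in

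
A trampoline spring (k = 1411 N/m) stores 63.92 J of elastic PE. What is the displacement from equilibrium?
x = √(2·PE/k) = √(2·63.92/1411) = 0.301 m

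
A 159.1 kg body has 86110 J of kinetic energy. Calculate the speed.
v = √(2·KE/m) = √(2·86110/159.1) = 32.9 m/s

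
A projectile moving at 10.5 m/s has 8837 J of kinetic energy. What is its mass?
m = 2·KE/v² = 2·8837/(10.5)² = 160.3 kg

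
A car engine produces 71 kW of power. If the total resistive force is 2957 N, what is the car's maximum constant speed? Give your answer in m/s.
P = Fv ⇒ v = P/F = 71000 W/2957.0 N = 24.01 m/s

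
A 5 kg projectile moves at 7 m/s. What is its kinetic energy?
KE = ½mv² = ½(5)(7)² = 122.5 J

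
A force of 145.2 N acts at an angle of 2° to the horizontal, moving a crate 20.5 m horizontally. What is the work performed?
W = F·d·cosθ = (145.2)(20.5)cos(2°) = 2975 J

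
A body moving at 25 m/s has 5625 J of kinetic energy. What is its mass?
m = 2·KE/v² = 2·5625/(25)² = 18.0 kg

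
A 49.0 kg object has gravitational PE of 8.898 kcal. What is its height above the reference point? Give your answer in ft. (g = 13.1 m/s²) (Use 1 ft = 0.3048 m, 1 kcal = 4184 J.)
Convert to SI: m = 49.0 kg, PE = 37229.2 J
h = PE/(mg) = 37229.2/(49.0·13.1) = 57.9985 m = 190.3 ft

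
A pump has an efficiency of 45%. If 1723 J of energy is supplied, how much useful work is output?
W_out = η·W_in = 0.45·1723 = 775.35 J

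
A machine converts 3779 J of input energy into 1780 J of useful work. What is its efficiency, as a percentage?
η = W_out/W_in = 1780/3779 = 47.1%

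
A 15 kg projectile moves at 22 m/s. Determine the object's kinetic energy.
KE = ½mv² = ½(15)(22)² = 3630.0 J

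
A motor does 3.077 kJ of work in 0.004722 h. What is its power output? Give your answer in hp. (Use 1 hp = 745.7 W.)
Convert to SI: W = 3077.0 J, t = 16.9992 s
P = W/t = 3077.0/16.9992 = 181.009 W = 0.2427 hp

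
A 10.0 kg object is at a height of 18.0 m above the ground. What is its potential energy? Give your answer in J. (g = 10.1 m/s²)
PE = mgh = (10.0)(10.1)(18.0) = 1818 J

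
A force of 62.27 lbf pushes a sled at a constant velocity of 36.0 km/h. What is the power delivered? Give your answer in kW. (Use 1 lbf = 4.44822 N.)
Convert to SI: F = 276.991 N, v = 10.0 m/s
P = Fv = (276.991)(10.0) = 2769.91 W = 2.77 kW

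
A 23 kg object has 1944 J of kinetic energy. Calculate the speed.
v = √(2·KE/m) = √(2·1944/23) = 13.0 m/s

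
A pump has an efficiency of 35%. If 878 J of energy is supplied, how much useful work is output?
W_out = η·W_in = 0.35·878 = 307.3 J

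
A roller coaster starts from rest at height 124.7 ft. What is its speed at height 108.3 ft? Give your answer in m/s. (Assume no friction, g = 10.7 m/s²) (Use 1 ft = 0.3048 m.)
Convert to SI: h₁−h₂ = 4.99872 m
mgh₁ = mgh₂ + ½mv² ⇒ v = √(2g(h₁−h₂)) = √(2·10.7·4.99872) = 10.34 m/s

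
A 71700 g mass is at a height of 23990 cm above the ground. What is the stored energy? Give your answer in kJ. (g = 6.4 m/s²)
Convert to SI: m = 71.7 kg, h = 239.9 m
PE = mgh = (71.7)(6.4)(239.9) = 110085 J = 110.1 kJ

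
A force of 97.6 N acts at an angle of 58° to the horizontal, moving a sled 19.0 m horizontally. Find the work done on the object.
W = F·d·cosθ = (97.6)(19.0)cos(58°) = 982.7 J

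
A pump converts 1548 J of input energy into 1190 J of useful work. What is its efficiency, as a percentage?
η = W_out/W_in = 1190/1548 = 76.87%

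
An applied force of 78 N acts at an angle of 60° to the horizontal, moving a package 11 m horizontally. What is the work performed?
W = F·d·cosθ = (78)(11)cos(60°) = 429.0 J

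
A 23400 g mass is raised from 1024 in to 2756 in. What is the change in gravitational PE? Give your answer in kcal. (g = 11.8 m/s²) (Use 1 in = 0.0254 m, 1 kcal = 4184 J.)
Convert to SI: m = 23.4 kg, Δh = 43.9928 m
ΔPE = mgΔh = (23.4)(11.8)(43.9928) = 12147.3 J = 2.903 kcal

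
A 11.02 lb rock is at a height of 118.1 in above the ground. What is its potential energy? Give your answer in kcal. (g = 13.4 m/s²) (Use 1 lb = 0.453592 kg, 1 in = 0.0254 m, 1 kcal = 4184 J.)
Convert to SI: m = 4.99858 kg, h = 2.99974 m
PE = mgh = (4.99858)(13.4)(2.99974) = 200.926 J = 0.04802 kcal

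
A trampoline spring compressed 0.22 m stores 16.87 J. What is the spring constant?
k = 2·PE/x² = 2·16.87/(0.22)² = 697.1 N/m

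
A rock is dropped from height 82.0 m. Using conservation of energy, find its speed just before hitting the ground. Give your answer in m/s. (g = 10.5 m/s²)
mgh = ½mv² ⇒ v = √(2gh) = √(2·10.5·82.0) = 41.5 m/s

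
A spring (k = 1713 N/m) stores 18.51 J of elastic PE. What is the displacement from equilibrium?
x = √(2·PE/k) = √(2·18.51/1713) = 0.147 m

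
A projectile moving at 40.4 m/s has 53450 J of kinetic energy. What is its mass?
m = 2·KE/v² = 2·53450/(40.4)² = 65.5 kg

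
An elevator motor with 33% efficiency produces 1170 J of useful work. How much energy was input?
W_in = W_out/η = 1170/0.33 = 3545 J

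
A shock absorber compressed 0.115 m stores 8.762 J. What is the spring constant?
k = 2·PE/x² = 2·8.762/(0.115)² = 1325 N/m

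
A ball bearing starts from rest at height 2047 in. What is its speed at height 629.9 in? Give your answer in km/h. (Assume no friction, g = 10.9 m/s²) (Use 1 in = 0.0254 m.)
Convert to SI: h₁−h₂ = 35.9943 m
mgh₁ = mgh₂ + ½mv² ⇒ v = √(2g(h₁−h₂)) = √(2·10.9·35.9943) = 28.0121 m/s = 100.8 km/h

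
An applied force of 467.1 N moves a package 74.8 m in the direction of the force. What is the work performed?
W = F·d = (467.1)(74.8) = 34940 J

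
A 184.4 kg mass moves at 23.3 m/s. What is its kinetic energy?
KE = ½mv² = ½(184.4)(23.3)² = 50050 J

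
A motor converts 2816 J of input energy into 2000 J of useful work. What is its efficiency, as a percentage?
η = W_out/W_in = 2000/2816 = 71.02%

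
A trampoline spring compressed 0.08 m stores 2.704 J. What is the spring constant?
k = 2·PE/x² = 2·2.704/(0.08)² = 845.0 N/m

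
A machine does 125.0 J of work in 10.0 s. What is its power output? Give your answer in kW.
P = W/t = 125.0/10.0 = 12.5 W = 0.0125 kW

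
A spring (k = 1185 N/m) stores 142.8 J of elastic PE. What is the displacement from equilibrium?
x = √(2·PE/k) = √(2·142.8/1185) = 0.4909 m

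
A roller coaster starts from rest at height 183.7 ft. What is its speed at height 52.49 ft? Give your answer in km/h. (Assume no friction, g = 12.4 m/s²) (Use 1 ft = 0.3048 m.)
Convert to SI: h₁−h₂ = 39.9928 m
mgh₁ = mgh₂ + ½mv² ⇒ v = √(2g(h₁−h₂)) = √(2·12.4·39.9928) = 31.4932 m/s = 113.4 km/h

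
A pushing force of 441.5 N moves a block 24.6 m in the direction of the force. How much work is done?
W = F·d = (441.5)(24.6) = 10860 J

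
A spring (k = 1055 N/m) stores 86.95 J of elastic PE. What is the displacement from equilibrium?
x = √(2·PE/k) = √(2·86.95/1055) = 0.406 m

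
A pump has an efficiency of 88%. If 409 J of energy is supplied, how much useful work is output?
W_out = η·W_in = 0.88·409 = 359.92 J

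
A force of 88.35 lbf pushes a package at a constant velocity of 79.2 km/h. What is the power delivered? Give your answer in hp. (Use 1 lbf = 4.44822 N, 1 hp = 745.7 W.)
Convert to SI: F = 393.0 N, v = 22.0 m/s
P = Fv = (393.0)(22.0) = 8646.01 W = 11.59 hp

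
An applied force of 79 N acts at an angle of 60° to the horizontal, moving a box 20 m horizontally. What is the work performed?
W = F·d·cosθ = (79)(20)cos(60°) = 790.0 J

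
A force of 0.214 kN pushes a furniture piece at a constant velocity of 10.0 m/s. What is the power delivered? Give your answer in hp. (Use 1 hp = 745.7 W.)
Convert to SI: F = 214.0 N, v = 10.0 m/s
P = Fv = (214.0)(10.0) = 2140.0 W = 2.87 hp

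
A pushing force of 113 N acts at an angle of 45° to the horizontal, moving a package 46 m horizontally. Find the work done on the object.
W = F·d·cosθ = (113)(46)cos(45°) = 3676 J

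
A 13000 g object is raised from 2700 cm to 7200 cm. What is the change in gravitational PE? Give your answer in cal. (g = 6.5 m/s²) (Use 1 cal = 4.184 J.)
Convert to SI: m = 13.0 kg, Δh = 45.0 m
ΔPE = mgΔh = (13.0)(6.5)(45.0) = 3802.5 J = 908.8 cal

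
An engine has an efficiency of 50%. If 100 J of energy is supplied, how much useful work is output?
W_out = η·W_in = 0.5·100 = 50.0 J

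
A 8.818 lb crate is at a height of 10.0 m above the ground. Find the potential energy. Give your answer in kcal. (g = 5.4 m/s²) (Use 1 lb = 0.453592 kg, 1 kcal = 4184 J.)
Convert to SI: m = 3.99977 kg, h = 10.0 m
PE = mgh = (3.99977)(5.4)(10.0) = 215.988 J = 0.05162 kcal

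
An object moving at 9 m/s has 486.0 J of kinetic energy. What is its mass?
m = 2·KE/v² = 2·486.0/(9)² = 12.0 kg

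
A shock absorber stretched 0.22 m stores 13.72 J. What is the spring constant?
k = 2·PE/x² = 2·13.72/(0.22)² = 566.9 N/m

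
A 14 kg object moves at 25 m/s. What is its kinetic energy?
KE = ½mv² = ½(14)(25)² = 4375.0 J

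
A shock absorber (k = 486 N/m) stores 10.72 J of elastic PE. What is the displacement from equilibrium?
x = √(2·PE/k) = √(2·10.72/486) = 0.21 m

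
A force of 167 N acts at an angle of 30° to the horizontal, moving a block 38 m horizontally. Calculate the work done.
W = F·d·cosθ = (167)(38)cos(30°) = 5496 J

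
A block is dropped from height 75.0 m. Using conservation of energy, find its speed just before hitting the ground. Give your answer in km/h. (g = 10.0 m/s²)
mgh = ½mv² ⇒ v = √(2gh) = √(2·10.0·75.0) = 38.7298 m/s = 139.4 km/h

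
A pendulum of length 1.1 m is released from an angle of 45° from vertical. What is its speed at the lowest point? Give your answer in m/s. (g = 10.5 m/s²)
h = L(1 − cosθ) = 1.1(1 − cos45°) = 0.322183 m
v = √(2gh) = √(2·10.5·0.322183) = 2.601 m/s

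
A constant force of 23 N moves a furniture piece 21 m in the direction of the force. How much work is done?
W = F·d = (23)(21) = 483.0 J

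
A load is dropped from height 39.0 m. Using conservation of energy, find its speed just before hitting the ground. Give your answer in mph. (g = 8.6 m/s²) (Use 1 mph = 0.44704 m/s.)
mgh = ½mv² ⇒ v = √(2gh) = √(2·8.6·39.0) = 25.8998 m/s = 57.94 mph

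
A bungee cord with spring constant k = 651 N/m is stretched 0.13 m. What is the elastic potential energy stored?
PE = ½kx² = ½(651)(0.13)² = 5.501 J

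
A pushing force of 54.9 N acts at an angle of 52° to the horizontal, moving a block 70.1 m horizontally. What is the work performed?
W = F·d·cosθ = (54.9)(70.1)cos(52°) = 2369 J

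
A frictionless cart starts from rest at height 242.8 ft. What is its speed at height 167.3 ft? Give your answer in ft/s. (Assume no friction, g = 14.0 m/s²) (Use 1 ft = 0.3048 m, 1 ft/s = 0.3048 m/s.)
Convert to SI: h₁−h₂ = 23.0124 m
mgh₁ = mgh₂ + ½mv² ⇒ v = √(2g(h₁−h₂)) = √(2·14.0·23.0124) = 25.384 m/s = 83.28 ft/s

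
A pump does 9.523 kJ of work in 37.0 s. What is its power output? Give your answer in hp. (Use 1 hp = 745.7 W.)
Convert to SI: W = 9523.0 J, t = 37.0 s
P = W/t = 9523.0/37.0 = 257.3784 W = 0.3452 hp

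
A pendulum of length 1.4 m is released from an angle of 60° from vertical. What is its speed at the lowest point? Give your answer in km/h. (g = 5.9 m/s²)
h = L(1 − cosθ) = 1.4(1 − cos60°) = 0.7 m
v = √(2gh) = √(2·5.9·0.7) = 2.87402 m/s = 10.35 km/h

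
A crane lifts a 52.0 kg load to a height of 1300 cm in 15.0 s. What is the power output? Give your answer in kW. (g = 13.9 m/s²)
Convert to SI: m = 52.0 kg, h = 13.0 m, t = 15.0 s
P = mgh/t = (52.0)(13.9)(13.0)/15.0 = 626.427 W = 0.6264 kW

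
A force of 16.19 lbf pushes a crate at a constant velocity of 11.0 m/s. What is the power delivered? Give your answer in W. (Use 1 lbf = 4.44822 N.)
Convert to SI: F = 72.0167 N, v = 11.0 m/s
P = Fv = (72.0167)(11.0) = 792.2 W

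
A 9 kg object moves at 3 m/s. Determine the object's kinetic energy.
KE = ½mv² = ½(9)(3)² = 40.5 J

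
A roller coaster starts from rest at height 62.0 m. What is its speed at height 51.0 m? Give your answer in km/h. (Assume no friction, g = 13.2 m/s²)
mgh₁ = mgh₂ + ½mv² ⇒ v = √(2g(h₁−h₂)) = √(2·13.2·11.0) = 17.0411 m/s = 61.35 km/h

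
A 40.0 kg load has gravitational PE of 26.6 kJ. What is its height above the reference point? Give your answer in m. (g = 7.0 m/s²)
Convert to SI: m = 40.0 kg, PE = 26600.0 J
h = PE/(mg) = 26600.0/(40.0·7.0) = 95.0 m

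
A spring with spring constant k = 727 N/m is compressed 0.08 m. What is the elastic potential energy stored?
PE = ½kx² = ½(727)(0.08)² = 2.326 J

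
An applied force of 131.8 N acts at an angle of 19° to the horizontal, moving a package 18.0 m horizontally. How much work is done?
W = F·d·cosθ = (131.8)(18.0)cos(19°) = 2243 J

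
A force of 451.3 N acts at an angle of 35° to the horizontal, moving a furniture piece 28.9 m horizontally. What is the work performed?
W = F·d·cosθ = (451.3)(28.9)cos(35°) = 10680 J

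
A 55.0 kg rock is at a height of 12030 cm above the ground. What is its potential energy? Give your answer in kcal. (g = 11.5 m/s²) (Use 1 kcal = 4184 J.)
Convert to SI: m = 55.0 kg, h = 120.3 m
PE = mgh = (55.0)(11.5)(120.3) = 76089.8 J = 18.19 kcal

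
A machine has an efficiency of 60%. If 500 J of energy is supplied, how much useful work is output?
W_out = η·W_in = 0.6·500 = 300.0 J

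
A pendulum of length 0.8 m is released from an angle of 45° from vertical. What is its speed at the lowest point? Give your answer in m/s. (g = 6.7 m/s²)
h = L(1 − cosθ) = 0.8(1 − cos45°) = 0.234315 m
v = √(2gh) = √(2·6.7·0.234315) = 1.772 m/s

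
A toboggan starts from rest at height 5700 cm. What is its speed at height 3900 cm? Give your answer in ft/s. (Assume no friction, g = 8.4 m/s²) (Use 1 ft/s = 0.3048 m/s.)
Convert to SI: h₁−h₂ = 18.0 m
mgh₁ = mgh₂ + ½mv² ⇒ v = √(2g(h₁−h₂)) = √(2·8.4·18.0) = 17.3897 m/s = 57.05 ft/s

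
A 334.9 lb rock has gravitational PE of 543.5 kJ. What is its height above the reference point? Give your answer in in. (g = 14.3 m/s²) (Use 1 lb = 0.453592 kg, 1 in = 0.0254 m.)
Convert to SI: m = 151.908 kg, PE = 543500 J
h = PE/(mg) = 543500/(151.908·14.3) = 250.198 m = 9850 in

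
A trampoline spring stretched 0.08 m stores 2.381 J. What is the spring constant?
k = 2·PE/x² = 2·2.381/(0.08)² = 744.1 N/m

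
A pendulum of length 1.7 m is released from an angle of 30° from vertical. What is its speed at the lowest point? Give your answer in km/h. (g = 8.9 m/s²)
h = L(1 − cosθ) = 1.7(1 − cos30°) = 0.227757 m
v = √(2gh) = √(2·8.9·0.227757) = 2.0134724 m/s = 7.249 km/h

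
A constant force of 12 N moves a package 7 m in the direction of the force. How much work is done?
W = F·d = (12)(7) = 84.0 J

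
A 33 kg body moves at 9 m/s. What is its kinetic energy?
KE = ½mv² = ½(33)(9)² = 1336.5 J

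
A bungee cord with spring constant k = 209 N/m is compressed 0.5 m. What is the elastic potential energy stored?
PE = ½kx² = ½(209)(0.5)² = 26.13 J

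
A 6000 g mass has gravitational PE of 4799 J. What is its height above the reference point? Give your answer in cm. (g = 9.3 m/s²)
Convert to SI: m = 6.0 kg, PE = 4799.0 J
h = PE/(mg) = 4799.0/(6.0·9.3) = 86.0036 m = 8600 cm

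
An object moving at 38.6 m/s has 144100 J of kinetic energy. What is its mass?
m = 2·KE/v² = 2·144100/(38.6)² = 193.4 kg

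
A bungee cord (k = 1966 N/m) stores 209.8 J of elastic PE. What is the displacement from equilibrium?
x = √(2·PE/k) = √(2·209.8/1966) = 0.462 m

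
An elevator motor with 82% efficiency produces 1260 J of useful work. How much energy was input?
W_in = W_out/η = 1260/0.82 = 1537 J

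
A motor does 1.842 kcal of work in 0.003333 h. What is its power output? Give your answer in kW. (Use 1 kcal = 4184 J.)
Convert to SI: W = 7706.93 J, t = 11.9988 s
P = W/t = 7706.93/11.9988 = 642.308 W = 0.6423 kW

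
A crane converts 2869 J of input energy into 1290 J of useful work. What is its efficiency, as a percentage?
η = W_out/W_in = 1290/2869 = 44.96%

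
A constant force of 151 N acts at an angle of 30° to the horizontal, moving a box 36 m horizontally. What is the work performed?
W = F·d·cosθ = (151)(36)cos(30°) = 4708 J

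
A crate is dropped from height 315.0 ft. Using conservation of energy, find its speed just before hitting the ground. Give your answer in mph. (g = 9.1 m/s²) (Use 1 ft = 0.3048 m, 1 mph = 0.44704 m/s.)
Convert to SI: h = 96.012 m
mgh = ½mv² ⇒ v = √(2gh) = √(2·9.1·96.012) = 41.8021 m/s = 93.51 mph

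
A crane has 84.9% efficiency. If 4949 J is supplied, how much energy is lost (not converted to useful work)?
W_lost = W_in(1 − η) = 4949·(1 − 0.849) = 747.3 J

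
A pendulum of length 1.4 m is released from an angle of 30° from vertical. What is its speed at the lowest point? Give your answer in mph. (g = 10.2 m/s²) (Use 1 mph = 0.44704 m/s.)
h = L(1 − cosθ) = 1.4(1 − cos30°) = 0.187564 m
v = √(2gh) = √(2·10.2·0.187564) = 1.9561 m/s = 4.376 mph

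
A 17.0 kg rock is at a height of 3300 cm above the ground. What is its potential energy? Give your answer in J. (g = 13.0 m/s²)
Convert to SI: m = 17.0 kg, h = 33.0 m
PE = mgh = (17.0)(13.0)(33.0) = 7293 J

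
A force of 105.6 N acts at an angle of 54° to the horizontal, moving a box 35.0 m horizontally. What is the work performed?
W = F·d·cosθ = (105.6)(35.0)cos(54°) = 2172 J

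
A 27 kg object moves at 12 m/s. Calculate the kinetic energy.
KE = ½mv² = ½(27)(12)² = 1944.0 J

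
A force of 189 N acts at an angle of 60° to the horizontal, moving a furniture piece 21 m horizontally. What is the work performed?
W = F·d·cosθ = (189)(21)cos(60°) = 1985 J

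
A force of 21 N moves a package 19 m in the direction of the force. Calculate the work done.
W = F·d = (21)(19) = 399.0 J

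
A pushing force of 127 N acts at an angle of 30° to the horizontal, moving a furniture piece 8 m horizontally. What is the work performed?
W = F·d·cosθ = (127)(8)cos(30°) = 879.9 J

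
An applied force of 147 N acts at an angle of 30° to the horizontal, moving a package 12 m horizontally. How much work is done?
W = F·d·cosθ = (147)(12)cos(30°) = 1528 J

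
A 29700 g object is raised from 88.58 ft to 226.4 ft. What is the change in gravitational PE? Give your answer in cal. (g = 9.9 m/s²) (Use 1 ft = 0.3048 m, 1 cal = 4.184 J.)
Convert to SI: m = 29.7 kg, Δh = 42.0075 m
ΔPE = mgΔh = (29.7)(9.9)(42.0075) = 12351.5 J = 2952 cal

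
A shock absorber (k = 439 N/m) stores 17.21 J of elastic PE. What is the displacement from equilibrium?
x = √(2·PE/k) = √(2·17.21/439) = 0.28 m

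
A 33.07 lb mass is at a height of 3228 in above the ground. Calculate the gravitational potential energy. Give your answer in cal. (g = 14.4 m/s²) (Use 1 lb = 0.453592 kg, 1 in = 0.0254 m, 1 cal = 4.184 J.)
Convert to SI: m = 15.0003 kg, h = 81.9912 m
PE = mgh = (15.0003)(14.4)(81.9912) = 17710.4 J = 4233 cal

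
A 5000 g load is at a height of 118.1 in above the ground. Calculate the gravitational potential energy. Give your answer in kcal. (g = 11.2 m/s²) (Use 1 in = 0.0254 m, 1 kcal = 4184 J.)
Convert to SI: m = 5.0 kg, h = 2.99974 m
PE = mgh = (5.0)(11.2)(2.99974) = 167.985 J = 0.04015 kcal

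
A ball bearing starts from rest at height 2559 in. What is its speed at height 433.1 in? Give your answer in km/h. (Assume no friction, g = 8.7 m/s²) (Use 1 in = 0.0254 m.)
Convert to SI: h₁−h₂ = 53.9979 m
mgh₁ = mgh₂ + ½mv² ⇒ v = √(2g(h₁−h₂)) = √(2·8.7·53.9979) = 30.6523 m/s = 110.3 km/h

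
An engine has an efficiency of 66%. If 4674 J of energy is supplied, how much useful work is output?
W_out = η·W_in = 0.66·4674 = 3084.84 J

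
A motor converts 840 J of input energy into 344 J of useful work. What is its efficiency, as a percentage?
η = W_out/W_in = 344/840 = 40.95%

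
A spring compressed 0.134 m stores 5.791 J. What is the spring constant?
k = 2·PE/x² = 2·5.791/(0.134)² = 645.0 N/m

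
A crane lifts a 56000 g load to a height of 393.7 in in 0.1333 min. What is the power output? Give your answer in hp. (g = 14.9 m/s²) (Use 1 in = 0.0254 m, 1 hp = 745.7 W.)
Convert to SI: m = 56.0 kg, h = 9.99998 m, t = 7.998 s
P = mgh/t = (56.0)(14.9)(9.99998)/7.998 = 1043.26 W = 1.399 hp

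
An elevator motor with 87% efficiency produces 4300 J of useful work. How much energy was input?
W_in = W_out/η = 4300/0.87 = 4943 J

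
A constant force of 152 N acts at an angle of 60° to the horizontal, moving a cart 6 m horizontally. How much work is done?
W = F·d·cosθ = (152)(6)cos(60°) = 456.0 J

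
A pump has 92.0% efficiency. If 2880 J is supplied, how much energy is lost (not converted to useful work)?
W_lost = W_in(1 − η) = 2880·(1 − 0.92) = 230.4 J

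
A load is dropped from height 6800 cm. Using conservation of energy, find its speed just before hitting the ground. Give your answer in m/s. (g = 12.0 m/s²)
Convert to SI: h = 68.0 m
mgh = ½mv² ⇒ v = √(2gh) = √(2·12.0·68.0) = 40.4 m/s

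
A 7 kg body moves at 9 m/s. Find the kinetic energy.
KE = ½mv² = ½(7)(9)² = 283.5 J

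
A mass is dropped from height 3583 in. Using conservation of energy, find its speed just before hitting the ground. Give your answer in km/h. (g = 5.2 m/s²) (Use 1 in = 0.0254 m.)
Convert to SI: h = 91.0082 m
mgh = ½mv² ⇒ v = √(2gh) = √(2·5.2·91.0082) = 30.765 m/s = 110.8 km/h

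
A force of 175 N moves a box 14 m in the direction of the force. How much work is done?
W = F·d = (175)(14) = 2450 J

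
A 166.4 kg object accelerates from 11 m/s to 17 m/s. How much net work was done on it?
W = ΔKE = ½m(v₂² − v₁²) = ½(166.4)(17² − 11²) = 13977.6 J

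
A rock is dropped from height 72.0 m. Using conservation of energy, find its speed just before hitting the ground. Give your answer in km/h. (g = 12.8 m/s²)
mgh = ½mv² ⇒ v = √(2gh) = √(2·12.8·72.0) = 42.9325 m/s = 154.6 km/h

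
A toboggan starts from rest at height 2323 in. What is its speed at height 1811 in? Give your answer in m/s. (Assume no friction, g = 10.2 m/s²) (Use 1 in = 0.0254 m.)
Convert to SI: h₁−h₂ = 13.0048 m
mgh₁ = mgh₂ + ½mv² ⇒ v = √(2g(h₁−h₂)) = √(2·10.2·13.0048) = 16.29 m/s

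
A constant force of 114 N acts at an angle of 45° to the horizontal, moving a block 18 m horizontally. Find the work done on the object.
W = F·d·cosθ = (114)(18)cos(45°) = 1451 J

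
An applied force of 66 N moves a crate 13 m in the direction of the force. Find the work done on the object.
W = F·d = (66)(13) = 858.0 J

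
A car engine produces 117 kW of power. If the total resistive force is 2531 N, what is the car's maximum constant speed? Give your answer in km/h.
P = Fv ⇒ v = P/F = 117000 W/2531.0 N = 46.2268 m/s = 166.4 km/h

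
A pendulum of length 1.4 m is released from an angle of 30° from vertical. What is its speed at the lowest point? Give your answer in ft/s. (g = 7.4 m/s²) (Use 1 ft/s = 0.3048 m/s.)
h = L(1 − cosθ) = 1.4(1 − cos30°) = 0.187564 m
v = √(2gh) = √(2·7.4·0.187564) = 1.66612 m/s = 5.466 ft/s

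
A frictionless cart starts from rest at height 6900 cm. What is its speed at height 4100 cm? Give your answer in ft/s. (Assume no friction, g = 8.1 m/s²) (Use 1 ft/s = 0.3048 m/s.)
Convert to SI: h₁−h₂ = 28.0 m
mgh₁ = mgh₂ + ½mv² ⇒ v = √(2g(h₁−h₂)) = √(2·8.1·28.0) = 21.29789 m/s = 69.87 ft/s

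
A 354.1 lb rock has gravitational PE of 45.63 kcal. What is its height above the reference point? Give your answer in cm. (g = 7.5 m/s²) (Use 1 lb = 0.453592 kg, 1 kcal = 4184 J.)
Convert to SI: m = 160.617 kg, PE = 190916 J
h = PE/(mg) = 190916/(160.617·7.5) = 158.486 m = 15850 cm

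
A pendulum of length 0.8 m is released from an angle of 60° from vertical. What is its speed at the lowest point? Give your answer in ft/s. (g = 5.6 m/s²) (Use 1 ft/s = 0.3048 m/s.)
h = L(1 − cosθ) = 0.8(1 − cos60°) = 0.4 m
v = √(2gh) = √(2·5.6·0.4) = 2.1166 m/s = 6.944 ft/s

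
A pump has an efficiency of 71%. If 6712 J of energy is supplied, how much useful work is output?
W_out = η·W_in = 0.71·6712 = 4765.52 J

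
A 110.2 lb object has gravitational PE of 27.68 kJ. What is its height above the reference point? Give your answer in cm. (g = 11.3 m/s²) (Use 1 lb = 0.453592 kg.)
Convert to SI: m = 49.9858 kg, PE = 27680.0 J
h = PE/(mg) = 27680.0/(49.9858·11.3) = 49.005 m = 4901 cm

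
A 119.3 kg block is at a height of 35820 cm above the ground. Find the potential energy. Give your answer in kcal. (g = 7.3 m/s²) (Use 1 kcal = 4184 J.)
Convert to SI: m = 119.3 kg, h = 358.2 m
PE = mgh = (119.3)(7.3)(358.2) = 311953 J = 74.56 kcal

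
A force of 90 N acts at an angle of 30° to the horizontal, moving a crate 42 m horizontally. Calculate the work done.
W = F·d·cosθ = (90)(42)cos(30°) = 3274 J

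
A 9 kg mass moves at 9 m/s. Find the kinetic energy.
KE = ½mv² = ½(9)(9)² = 364.5 J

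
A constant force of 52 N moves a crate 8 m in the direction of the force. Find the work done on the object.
W = F·d = (52)(8) = 416.0 J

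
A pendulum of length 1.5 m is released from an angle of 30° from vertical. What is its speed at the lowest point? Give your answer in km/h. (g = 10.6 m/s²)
h = L(1 − cosθ) = 1.5(1 − cos30°) = 0.200962 m
v = √(2gh) = √(2·10.6·0.200962) = 2.06407 m/s = 7.431 km/h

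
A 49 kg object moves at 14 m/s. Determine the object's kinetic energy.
KE = ½mv² = ½(49)(14)² = 4802.0 J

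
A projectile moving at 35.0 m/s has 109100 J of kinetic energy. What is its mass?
m = 2·KE/v² = 2·109100/(35.0)² = 178.1 kg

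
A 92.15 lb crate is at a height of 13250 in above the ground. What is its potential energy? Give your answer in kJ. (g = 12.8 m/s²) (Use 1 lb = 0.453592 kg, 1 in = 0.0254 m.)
Convert to SI: m = 41.7985 kg, h = 336.55 m
PE = mgh = (41.7985)(12.8)(336.55) = 180061 J = 180.1 kJ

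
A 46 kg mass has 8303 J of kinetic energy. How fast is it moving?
v = √(2·KE/m) = √(2·8303/46) = 19.0 m/s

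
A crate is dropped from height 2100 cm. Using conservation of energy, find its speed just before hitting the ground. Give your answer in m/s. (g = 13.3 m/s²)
Convert to SI: h = 21.0 m
mgh = ½mv² ⇒ v = √(2gh) = √(2·13.3·21.0) = 23.63 m/s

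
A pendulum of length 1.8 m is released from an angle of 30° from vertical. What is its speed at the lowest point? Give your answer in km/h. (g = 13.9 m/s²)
h = L(1 − cosθ) = 1.8(1 − cos30°) = 0.241154 m
v = √(2gh) = √(2·13.9·0.241154) = 2.58923 m/s = 9.321 km/h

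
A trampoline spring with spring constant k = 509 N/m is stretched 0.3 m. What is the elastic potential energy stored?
PE = ½kx² = ½(509)(0.3)² = 22.91 J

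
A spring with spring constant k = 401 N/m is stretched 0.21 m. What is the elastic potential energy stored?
PE = ½kx² = ½(401)(0.21)² = 8.842 J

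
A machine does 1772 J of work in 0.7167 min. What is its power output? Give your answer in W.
Convert to SI: W = 1772.0 J, t = 43.002 s
P = W/t = 1772.0/43.002 = 41.21 W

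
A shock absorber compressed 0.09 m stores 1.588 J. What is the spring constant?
k = 2·PE/x² = 2·1.588/(0.09)² = 392.1 N/m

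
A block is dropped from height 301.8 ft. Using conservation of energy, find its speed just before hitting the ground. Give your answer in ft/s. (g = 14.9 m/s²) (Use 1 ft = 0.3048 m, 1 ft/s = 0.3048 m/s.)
Convert to SI: h = 91.9886 m
mgh = ½mv² ⇒ v = √(2gh) = √(2·14.9·91.9886) = 52.3571 m/s = 171.8 ft/s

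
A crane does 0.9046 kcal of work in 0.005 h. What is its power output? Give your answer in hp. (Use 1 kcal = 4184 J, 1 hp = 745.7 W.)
Convert to SI: W = 3784.85 J, t = 18.0 s
P = W/t = 3784.85/18.0 = 210.269 W = 0.282 hp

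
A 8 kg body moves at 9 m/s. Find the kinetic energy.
KE = ½mv² = ½(8)(9)² = 324.0 J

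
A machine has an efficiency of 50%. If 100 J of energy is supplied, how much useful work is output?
W_out = η·W_in = 0.5·100 = 50.0 J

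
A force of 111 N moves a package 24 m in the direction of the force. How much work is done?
W = F·d = (111)(24) = 2664 J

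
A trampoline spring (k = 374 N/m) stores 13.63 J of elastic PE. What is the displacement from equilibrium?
x = √(2·PE/k) = √(2·13.63/374) = 0.27 m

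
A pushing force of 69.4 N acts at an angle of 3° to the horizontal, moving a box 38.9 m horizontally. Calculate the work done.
W = F·d·cosθ = (69.4)(38.9)cos(3°) = 2696 J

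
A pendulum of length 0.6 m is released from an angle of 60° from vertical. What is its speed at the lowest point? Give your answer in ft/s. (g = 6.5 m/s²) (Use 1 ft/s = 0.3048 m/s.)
h = L(1 − cosθ) = 0.6(1 − cos60°) = 0.3 m
v = √(2gh) = √(2·6.5·0.3) = 1.97484 m/s = 6.479 ft/s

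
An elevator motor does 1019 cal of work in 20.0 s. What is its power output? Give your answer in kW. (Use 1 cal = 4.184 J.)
Convert to SI: W = 4263.5 J, t = 20.0 s
P = W/t = 4263.5/20.0 = 213.175 W = 0.2132 kW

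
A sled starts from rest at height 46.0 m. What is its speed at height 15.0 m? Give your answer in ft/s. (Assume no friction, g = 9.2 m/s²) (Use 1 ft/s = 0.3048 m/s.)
mgh₁ = mgh₂ + ½mv² ⇒ v = √(2g(h₁−h₂)) = √(2·9.2·31.0) = 23.883 m/s = 78.36 ft/s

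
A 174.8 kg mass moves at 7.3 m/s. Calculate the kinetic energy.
KE = ½mv² = ½(174.8)(7.3)² = 4658 J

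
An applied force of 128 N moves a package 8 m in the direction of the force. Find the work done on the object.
W = F·d = (128)(8) = 1024 J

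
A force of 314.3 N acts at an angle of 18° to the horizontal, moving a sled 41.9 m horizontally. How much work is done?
W = F·d·cosθ = (314.3)(41.9)cos(18°) = 12520 J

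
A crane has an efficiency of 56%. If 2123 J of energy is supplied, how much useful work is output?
W_out = η·W_in = 0.56·2123 = 1188.88 J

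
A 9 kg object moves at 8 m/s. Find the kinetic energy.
KE = ½mv² = ½(9)(8)² = 288.0 J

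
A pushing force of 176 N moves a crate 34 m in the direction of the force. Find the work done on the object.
W = F·d = (176)(34) = 5984 J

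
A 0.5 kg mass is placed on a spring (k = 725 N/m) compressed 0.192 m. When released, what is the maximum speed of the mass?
½kx² = ½mv² ⇒ v = x√(k/m) = (0.192)√(725/0.5) = 7.311 m/s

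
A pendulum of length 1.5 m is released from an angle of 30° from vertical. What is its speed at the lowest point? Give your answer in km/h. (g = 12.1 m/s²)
h = L(1 − cosθ) = 1.5(1 − cos30°) = 0.200962 m
v = √(2gh) = √(2·12.1·0.200962) = 2.20528 m/s = 7.939 km/h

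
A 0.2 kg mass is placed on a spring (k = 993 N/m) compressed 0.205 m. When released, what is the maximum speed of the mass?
½kx² = ½mv² ⇒ v = x√(k/m) = (0.205)√(993/0.2) = 14.44 m/s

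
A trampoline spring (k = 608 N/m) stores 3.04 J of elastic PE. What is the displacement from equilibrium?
x = √(2·PE/k) = √(2·3.04/608) = 0.1 m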